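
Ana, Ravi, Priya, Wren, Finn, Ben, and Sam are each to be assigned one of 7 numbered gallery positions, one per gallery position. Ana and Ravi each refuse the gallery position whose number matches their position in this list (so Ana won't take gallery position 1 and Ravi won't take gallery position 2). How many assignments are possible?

3720

Let Aᵢ (for i ∈ {1, 2}) be the placements that put person i in their forbidden gallery position. Any j of these fix j positions, leaving (7−j)! ways to fill the rest, and there are C(2,j) ways to pick which j.
By inclusion–exclusion, the number of valid placements is Σ_{j=0}^{2} (−1)^j C(2,j)·(7−j)!.
Computing: 5040 − 1440 + 120 = 3720.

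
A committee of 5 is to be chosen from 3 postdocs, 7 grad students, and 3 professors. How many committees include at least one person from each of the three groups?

Total 5-person selections from all 13: C(13,5) = 1287.
Subtract selections that omit an entire group: no postdocs → C(10,5) = 252; no grad students → C(6,5) = 6; no professors → C(10,5) = 252.
Add back selections omitting two groups (i.e. drawn from a single group): C(3,5) + C(7,5) + C(3,5) = 21.
By inclusion–exclusion: 1287 − 510 + 21 = 798.

798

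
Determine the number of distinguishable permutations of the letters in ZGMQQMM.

420

Letter multiplicities in ZGMQQMM: G×1, M×3, Q×2, Z×1.
So there are 7! / (3!·2!) = 420 distinguishable arrangements.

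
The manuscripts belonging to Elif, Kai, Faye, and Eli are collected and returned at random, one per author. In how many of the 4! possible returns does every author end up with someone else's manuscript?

Count assignments avoiding every fixed point. For any j of the 4 authors fixed to their own manuscript, the other 4−j can be arranged in (4−j)! ways.
By inclusion–exclusion this is Σ_{j=0}^{4} (−1)^j C(4,j)·(4−j)!.
Computing: 24 − 24 + 12 − 4 + 1 = 9.

9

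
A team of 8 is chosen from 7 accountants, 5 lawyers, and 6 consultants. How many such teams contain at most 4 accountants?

Split by how many accountants are chosen (0 through 4).
Sum: C(7,0)·C(11,8) + C(7,1)·C(11,7) + C(7,2)·C(11,6) + C(7,3)·C(11,5) + C(7,4)·C(11,4) = 165 + 2310 + 9702 + 16170 + 11550 = 39897.

39897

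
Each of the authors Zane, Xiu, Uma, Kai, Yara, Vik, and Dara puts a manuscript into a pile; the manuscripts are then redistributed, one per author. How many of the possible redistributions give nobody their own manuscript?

Count assignments avoiding every fixed point. For any j of the 7 authors fixed to their own manuscript, the other 7−j can be arranged in (7−j)! ways.
By inclusion–exclusion this is Σ_{j=0}^{7} (−1)^j C(7,j)·(7−j)!.
Computing: 5040 − 5040 + 2520 − 840 + 210 − 42 + 7 − 1 = 1854.

1854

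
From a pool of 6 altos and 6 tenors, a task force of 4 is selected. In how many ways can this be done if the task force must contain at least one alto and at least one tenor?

Total 4-person selections from all 12: C(12,4) = 495.
Subtract selections that omit an entire group: no altos → C(6,4) = 15; no tenors → C(6,4) = 15.
Both groups omitted at once is impossible, so 495 − 30 = 465.

465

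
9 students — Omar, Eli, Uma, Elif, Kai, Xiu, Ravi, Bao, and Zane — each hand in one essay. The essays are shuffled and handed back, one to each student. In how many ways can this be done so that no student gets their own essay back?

Count assignments avoiding every fixed point. For any j of the 9 students fixed to their own essay, the other 9−j can be arranged in (9−j)! ways.
By inclusion–exclusion this is Σ_{j=0}^{9} (−1)^j C(9,j)·(9−j)!.
Computing: 362880 − 362880 + 181440 − 60480 + 15120 − 3024 + 504 − 72 + 9 − 1 = 133496.

133496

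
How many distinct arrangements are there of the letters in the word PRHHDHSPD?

PRHHDHSPD has 9 letters with D appearing twice, H appearing 3 times, and P appearing twice.
So there are 9! / (3!·2!·2!) = 15120 distinguishable arrangements.

15120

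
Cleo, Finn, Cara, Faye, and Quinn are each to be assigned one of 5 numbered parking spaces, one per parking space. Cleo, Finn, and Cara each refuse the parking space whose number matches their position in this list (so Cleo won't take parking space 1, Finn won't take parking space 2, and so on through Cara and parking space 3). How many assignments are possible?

64

Let Aᵢ (for i ∈ {1, 2, 3}) be the placements that put person i in their forbidden parking space. Any j of these fix j positions, leaving (5−j)! ways to fill the rest, and there are C(3,j) ways to pick which j.
By inclusion–exclusion, the number of valid placements is Σ_{j=0}^{3} (−1)^j C(3,j)·(5−j)!.
Computing: 120 − 72 + 18 − 2 = 64.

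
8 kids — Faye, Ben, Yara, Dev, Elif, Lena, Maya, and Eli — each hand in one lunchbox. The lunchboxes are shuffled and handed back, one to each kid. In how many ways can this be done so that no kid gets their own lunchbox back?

Count assignments avoiding every fixed point. For any j of the 8 kids fixed to their own lunchbox, the other 8−j can be arranged in (8−j)! ways.
By inclusion–exclusion this is Σ_{j=0}^{8} (−1)^j C(8,j)·(8−j)!.
Computing: 40320 − 40320 + 20160 − 6720 + 1680 − 336 + 56 − 8 + 1 = 14833.

14833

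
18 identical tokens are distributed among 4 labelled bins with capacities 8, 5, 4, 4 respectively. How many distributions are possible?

Without the upper bounds there are C(21,3) = 1330 ways to split 18 among 4 bins.
Subtract solutions that violate a single cap (substitute x_i' = x_i − (cap_i+1)): x_1 ≥ 9 gives C(12,3) = 220; x_2 ≥ 6 gives C(15,3) = 455; x_3 ≥ 5 gives C(16,3) = 560; x_4 ≥ 5 gives C(16,3) = 560. Together 1795.
Add back pairs where two caps are both exceeded: 20 + 35 + 35 + 120 + 120 + 165 = 495.
Subtract triples: 0 + 0 + 0 + 10 = 10.
By inclusion–exclusion the count is 1330 − 1795 + 495 − 10 = 20.

20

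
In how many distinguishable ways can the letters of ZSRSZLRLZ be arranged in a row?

7560

ZSRSZLRLZ has 9 letters with L appearing twice, R appearing twice, S appearing twice, and Z appearing 3 times.
Dividing 9! = 362880 by 3!·2!·2!·2! = 48 for the repeated letters gives 7560.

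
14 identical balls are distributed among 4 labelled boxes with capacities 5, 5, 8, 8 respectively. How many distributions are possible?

Without the upper bounds there are C(17,3) = 680 ways to split 14 among 4 boxes.
Subtract solutions that violate a single cap (substitute x_i' = x_i − (cap_i+1)): x_1 ≥ 6 gives C(11,3) = 165; x_2 ≥ 6 gives C(11,3) = 165; x_3 ≥ 9 gives C(8,3) = 56; x_4 ≥ 9 gives C(8,3) = 56. Together 442.
Add back pairs where two caps are both exceeded: 10 + 0 + 0 + 0 + 0 + 0 = 10.
By inclusion–exclusion the count is 680 − 442 + 10 = 248.

248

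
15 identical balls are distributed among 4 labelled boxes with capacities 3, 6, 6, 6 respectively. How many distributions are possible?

By stars and bars, unrestricted non-negative solutions to x_1+…+x_4 = 15 number C(15+3,3) = 816.
Subtract solutions that violate a single cap (substitute x_i' = x_i − (cap_i+1)): x_1 ≥ 4 gives C(14,3) = 364; x_2 ≥ 7 gives C(11,3) = 165; x_3 ≥ 7 gives C(11,3) = 165; x_4 ≥ 7 gives C(11,3) = 165. Together 859.
Add back pairs where two caps are both exceeded: 35 + 35 + 35 + 4 + 4 + 4 = 117.
By inclusion–exclusion the count is 816 − 859 + 117 = 74.

74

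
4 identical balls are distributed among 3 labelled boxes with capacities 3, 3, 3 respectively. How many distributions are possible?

By stars and bars, unrestricted non-negative solutions to x_1+…+x_3 = 4 number C(4+2,2) = 15.
Subtract solutions that violate a single cap (substitute x_i' = x_i − (cap_i+1)): x_1 ≥ 4 gives C(2,2) = 1; x_2 ≥ 4 gives C(2,2) = 1; x_3 ≥ 4 gives C(2,2) = 1. Together 3.
No two caps can be exceeded simultaneously, so the pair terms are all 0.
By inclusion–exclusion the count is 15 − 3 + 0 = 12.

12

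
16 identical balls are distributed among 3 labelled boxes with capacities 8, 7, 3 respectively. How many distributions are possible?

6

By stars and bars, unrestricted non-negative solutions to x_1+…+x_3 = 16 number C(16+2,2) = 153.
Subtract solutions that violate a single cap (substitute x_i' = x_i − (cap_i+1)): x_1 ≥ 9 gives C(9,2) = 36; x_2 ≥ 8 gives C(10,2) = 45; x_3 ≥ 4 gives C(14,2) = 91. Together 172.
Add back pairs where two caps are both exceeded: 0 + 10 + 15 = 25.
By inclusion–exclusion the count is 153 − 172 + 25 = 6.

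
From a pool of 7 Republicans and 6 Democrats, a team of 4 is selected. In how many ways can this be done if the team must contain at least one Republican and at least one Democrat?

Unrestricted: C(13,4) = 715 ways to pick any 4 of the 13.
Selections missing a whole group: no Republicans → C(6,4) = 15; no Democrats → C(7,4) = 35.
Both groups omitted at once is impossible, so 715 − 50 = 665.

665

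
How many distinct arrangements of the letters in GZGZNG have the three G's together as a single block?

12

Treat the 3 copies of G as a single block. The multiset to arrange is then {GGG, N, Z, Z}, 4 items in all.
That gives (4)!/(2!) = 12 arrangements.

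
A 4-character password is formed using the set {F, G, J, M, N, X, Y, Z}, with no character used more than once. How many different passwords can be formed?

1680

With no repetition, fill the 4 characters in order: 8 choices, then 7, down to 5.
8 × 7 × 6 × 5 = 1680.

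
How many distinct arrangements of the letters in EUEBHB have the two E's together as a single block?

60

Treat the 2 copies of E as a single block. The multiset to arrange is then {EE, B, B, H, U}, 5 items in all.
That gives (5)!/(2!) = 60 arrangements.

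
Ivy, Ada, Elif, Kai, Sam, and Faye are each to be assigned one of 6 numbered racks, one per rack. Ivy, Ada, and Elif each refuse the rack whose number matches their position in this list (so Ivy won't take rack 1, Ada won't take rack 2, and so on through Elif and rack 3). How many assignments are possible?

426

Let Aᵢ (for i ∈ {1, 2, 3}) be the placements that put person i in their forbidden rack. Any j of these fix j positions, leaving (6−j)! ways to fill the rest, and there are C(3,j) ways to pick which j.
By inclusion–exclusion, the number of valid placements is Σ_{j=0}^{3} (−1)^j C(3,j)·(6−j)!.
Computing: 720 − 360 + 72 − 6 = 426.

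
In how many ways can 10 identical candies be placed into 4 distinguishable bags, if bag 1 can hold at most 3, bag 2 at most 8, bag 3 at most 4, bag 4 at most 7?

Without the upper bounds there are C(13,3) = 286 ways to split 10 among 4 bags.
Subtract solutions that violate a single cap (substitute x_i' = x_i − (cap_i+1)): x_1 ≥ 4 gives C(9,3) = 84; x_2 ≥ 9 gives C(4,3) = 4; x_3 ≥ 5 gives C(8,3) = 56; x_4 ≥ 8 gives C(5,3) = 10. Together 154.
Add back pairs where two caps are both exceeded: 0 + 4 + 0 + 0 + 0 + 0 = 4.
By inclusion–exclusion the count is 286 − 154 + 4 = 136.

136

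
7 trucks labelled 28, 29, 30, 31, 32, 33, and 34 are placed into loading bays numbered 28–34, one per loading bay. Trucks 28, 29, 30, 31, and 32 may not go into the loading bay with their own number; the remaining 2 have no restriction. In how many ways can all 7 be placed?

2428

Let Aᵢ (for 28 ≤ i ≤ 32) be the placements that put truck i in its forbidden loading bay. Any j of these fix j positions, leaving (7−j)! ways to fill the rest, and there are C(5,j) ways to pick which j.
By inclusion–exclusion, the number of valid placements is Σ_{j=0}^{5} (−1)^j C(5,j)·(7−j)!.
Computing: 5040 − 3600 + 1200 − 240 + 30 − 2 = 2428.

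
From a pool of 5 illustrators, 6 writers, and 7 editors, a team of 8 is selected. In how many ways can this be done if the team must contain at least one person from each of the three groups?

41811

With no constraint there are C(18,8) = 43758 possible selections.
Subtract selections that omit an entire group: no illustrators → C(13,8) = 1287; no writers → C(12,8) = 495; no editors → C(11,8) = 165.
Add back selections omitting two groups (i.e. drawn from a single group): C(5,8) + C(6,8) + C(7,8) = 0.
By inclusion–exclusion: 43758 − 1947 + 0 = 41811.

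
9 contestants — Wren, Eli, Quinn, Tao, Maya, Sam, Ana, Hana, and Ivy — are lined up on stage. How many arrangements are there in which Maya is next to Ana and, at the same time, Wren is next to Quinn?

20160

Treat {Maya,Ana} as one block (2 orders) and {Wren,Quinn} as another (2 orders).
That leaves 7 units to arrange: 2 × 2 × 7! = 4 × 5040 = 20160.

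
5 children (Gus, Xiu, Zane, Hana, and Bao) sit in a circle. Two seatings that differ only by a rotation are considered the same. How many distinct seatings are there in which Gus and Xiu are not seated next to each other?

12

Without the restriction there are (4)! = 24 seatings.
Those with Gus next to Xiu: fuse the pair into one unit and seat 4 units around a circle — 2·(3)! = 12.
Subtracting, 24 − 12 = 12.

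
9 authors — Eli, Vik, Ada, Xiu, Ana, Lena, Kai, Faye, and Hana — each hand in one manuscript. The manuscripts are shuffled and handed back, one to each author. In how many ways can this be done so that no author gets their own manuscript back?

133496

Count assignments avoiding every fixed point. For any j of the 9 authors fixed to their own manuscript, the other 9−j can be arranged in (9−j)! ways.
By inclusion–exclusion this is Σ_{j=0}^{9} (−1)^j C(9,j)·(9−j)!.
Computing: 362880 − 362880 + 181440 − 60480 + 15120 − 3024 + 504 − 72 + 9 − 1 = 133496.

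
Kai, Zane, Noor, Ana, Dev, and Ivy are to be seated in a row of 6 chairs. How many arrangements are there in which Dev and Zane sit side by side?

Place the 4 others and the Dev-Zane pair as 5 objects in a line; the pair has 2 internal arrangements.
So the count is 2·(5)! = 240.

240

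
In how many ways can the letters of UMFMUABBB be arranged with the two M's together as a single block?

Treat the 2 copies of M as a single block. The multiset to arrange is then {MM, A, B, B, B, F, U, U}, 8 items in all.
That gives (8)!/(3!·2!) = 3360 arrangements.

3360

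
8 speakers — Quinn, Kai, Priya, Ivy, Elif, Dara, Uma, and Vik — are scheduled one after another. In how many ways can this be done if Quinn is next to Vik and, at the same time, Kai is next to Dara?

2880

Treat {Quinn,Vik} as one block (2 orders) and {Kai,Dara} as another (2 orders).
That leaves 6 units to arrange: 2 × 2 × 6! = 4 × 720 = 2880.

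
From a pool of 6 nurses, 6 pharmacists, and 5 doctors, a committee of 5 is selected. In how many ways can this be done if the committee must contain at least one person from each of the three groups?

Unrestricted: C(17,5) = 6188 ways to pick any 5 of the 17.
Selections missing a whole group: no nurses → C(11,5) = 462; no pharmacists → C(11,5) = 462; no doctors → C(12,5) = 792.
Add back selections omitting two groups (i.e. drawn from a single group): C(6,5) + C(6,5) + C(5,5) = 13.
By inclusion–exclusion: 6188 − 1716 + 13 = 4485.

4485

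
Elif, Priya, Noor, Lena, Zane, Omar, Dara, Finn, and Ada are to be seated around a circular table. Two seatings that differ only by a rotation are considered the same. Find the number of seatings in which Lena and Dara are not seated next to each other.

All circular seatings of 9 people number (8)! = 40320.
Those with Lena next to Dara: fuse the pair into one unit and seat 8 units around a circle — 2·(7)! = 10080.
Subtracting, 40320 − 10080 = 30240.

30240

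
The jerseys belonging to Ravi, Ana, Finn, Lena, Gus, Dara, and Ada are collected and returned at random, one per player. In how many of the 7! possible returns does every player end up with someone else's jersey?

1854

Count assignments avoiding every fixed point. For any j of the 7 players fixed to their old jersey, the other 7−j can be arranged in (7−j)! ways.
By inclusion–exclusion this is Σ_{j=0}^{7} (−1)^j C(7,j)·(7−j)!.
Computing: 5040 − 5040 + 2520 − 840 + 210 − 42 + 7 − 1 = 1854.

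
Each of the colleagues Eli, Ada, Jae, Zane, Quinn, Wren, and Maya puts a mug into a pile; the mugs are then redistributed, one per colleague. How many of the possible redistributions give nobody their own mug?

This is the derangement count D_7: permutations of 7 items with no fixed point.
By inclusion–exclusion this is Σ_{j=0}^{7} (−1)^j C(7,j)·(7−j)!.
Computing: 5040 − 5040 + 2520 − 840 + 210 − 42 + 7 − 1 = 1854.

1854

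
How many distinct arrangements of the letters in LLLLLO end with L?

5

Fix L in the last position and arrange the remaining 5 letters.
Those 5 letters have L appearing 4 times, giving (5)!/(4!) = 5.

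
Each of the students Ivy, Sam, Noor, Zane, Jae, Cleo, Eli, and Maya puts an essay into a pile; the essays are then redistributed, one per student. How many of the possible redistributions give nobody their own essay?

Let Aᵢ be the assignments in which student i gets their own essay. We want the size of the complement of A₁∪…∪A_8.
By inclusion–exclusion this is Σ_{j=0}^{8} (−1)^j C(8,j)·(8−j)!.
Computing: 40320 − 40320 + 20160 − 6720 + 1680 − 336 + 56 − 8 + 1 = 14833.

14833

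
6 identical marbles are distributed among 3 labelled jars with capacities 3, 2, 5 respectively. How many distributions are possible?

11

Ignoring the caps, the number of non-negative solutions to x_1+…+x_3 = 6 is C(8,2) = 28.
Subtract solutions that violate a single cap (substitute x_i' = x_i − (cap_i+1)): x_1 ≥ 4 gives C(4,2) = 6; x_2 ≥ 3 gives C(5,2) = 10; x_3 ≥ 6 gives C(2,2) = 1. Together 17.
No two caps can be exceeded simultaneously, so the pair terms are all 0.
By inclusion–exclusion the count is 28 − 17 + 0 = 11.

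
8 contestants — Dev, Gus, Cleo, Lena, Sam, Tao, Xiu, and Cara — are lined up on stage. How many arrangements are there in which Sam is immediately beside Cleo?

Glue Sam and Cleo into one block (2 internal orders), leaving 7 units to arrange in a row.
That gives 2 × 7! = 2 × 5040 = 10080.

10080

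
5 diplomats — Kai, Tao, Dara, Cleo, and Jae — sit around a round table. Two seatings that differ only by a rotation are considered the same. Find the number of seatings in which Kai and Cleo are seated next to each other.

12

Glue Kai and Cleo into a block (2 internal orders). Seating 4 units around a circle gives (3)! arrangements.
So 2 × (3)! = 2 × 6 = 12.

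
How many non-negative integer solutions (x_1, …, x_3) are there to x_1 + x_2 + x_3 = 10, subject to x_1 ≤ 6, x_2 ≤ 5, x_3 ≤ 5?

26

By stars and bars, unrestricted non-negative solutions to x_1+…+x_3 = 10 number C(10+2,2) = 66.
Subtract solutions that violate a single cap (substitute x_i' = x_i − (cap_i+1)): x_1 ≥ 7 gives C(5,2) = 10; x_2 ≥ 6 gives C(6,2) = 15; x_3 ≥ 6 gives C(6,2) = 15. Together 40.
No two caps can be exceeded simultaneously, so the pair terms are all 0.
By inclusion–exclusion the count is 66 − 40 + 0 = 26.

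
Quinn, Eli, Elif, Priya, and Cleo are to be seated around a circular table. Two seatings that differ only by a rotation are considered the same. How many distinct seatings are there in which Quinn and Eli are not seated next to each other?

All circular seatings of 5 people number (4)! = 24.
Those with Quinn next to Eli: fuse the pair into one unit and seat 4 units around a circle — 2·(3)! = 12.
Subtracting, 24 − 12 = 12.

12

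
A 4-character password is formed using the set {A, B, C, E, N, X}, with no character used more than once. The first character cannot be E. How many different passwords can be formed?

The first character has 6−1 = 5 choices (anything except E).
The remaining 3 characters are filled from the other 5 symbols without repetition: 5 × 4 × 3 = 60.
Total: 5 × 60 = 300.

300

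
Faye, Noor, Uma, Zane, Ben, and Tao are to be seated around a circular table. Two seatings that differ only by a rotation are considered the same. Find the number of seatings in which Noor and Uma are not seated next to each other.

72

Without the restriction there are (5)! = 120 seatings.
Seatings with Noor beside Uma: treat them as a block with 2 internal orders, giving 2 × (4)! = 48.
Subtracting, 120 − 48 = 72.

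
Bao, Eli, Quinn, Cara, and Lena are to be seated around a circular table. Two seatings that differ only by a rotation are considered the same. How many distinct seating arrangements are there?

24

Seat Bao anywhere (absorbing the rotational symmetry), then permute the other 4: (4)! = 24.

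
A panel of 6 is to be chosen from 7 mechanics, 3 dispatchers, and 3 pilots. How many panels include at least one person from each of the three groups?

Unrestricted: C(13,6) = 1716 ways to pick any 6 of the 13.
Subtract selections that omit an entire group: no mechanics → C(6,6) = 1; no dispatchers → C(10,6) = 210; no pilots → C(10,6) = 210.
Add back selections omitting two groups (i.e. drawn from a single group): C(7,6) + C(3,6) + C(3,6) = 7.
By inclusion–exclusion: 1716 − 421 + 7 = 1302.

1302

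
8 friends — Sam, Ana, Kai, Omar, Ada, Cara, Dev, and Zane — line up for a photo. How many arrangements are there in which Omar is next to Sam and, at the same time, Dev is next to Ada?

2880

Treat {Omar,Sam} as one block (2 orders) and {Dev,Ada} as another (2 orders).
That leaves 6 units to arrange: 2 × 2 × 6! = 4 × 720 = 2880.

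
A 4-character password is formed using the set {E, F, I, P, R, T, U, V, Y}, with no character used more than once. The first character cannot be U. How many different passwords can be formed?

The first character has 9−1 = 8 choices (anything except U).
The remaining 3 characters are filled from the other 8 symbols without repetition: 8 × 7 × 6 = 336.
Total: 8 × 336 = 2688.

2688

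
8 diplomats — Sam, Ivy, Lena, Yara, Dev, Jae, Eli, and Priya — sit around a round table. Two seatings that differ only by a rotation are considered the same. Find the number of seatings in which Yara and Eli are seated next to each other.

1440

Glue Yara and Eli into a block (2 internal orders). Seating 7 units around a circle gives (6)! arrangements.
So 2 × (6)! = 2 × 720 = 1440.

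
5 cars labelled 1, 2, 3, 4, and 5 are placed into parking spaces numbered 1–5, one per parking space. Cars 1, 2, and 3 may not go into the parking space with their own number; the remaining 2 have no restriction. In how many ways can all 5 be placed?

Let Aᵢ (for i ∈ {1, 2, 3}) be the placements that put car i in its forbidden parking space. Any j of these fix j positions, leaving (5−j)! ways to fill the rest, and there are C(3,j) ways to pick which j.
By inclusion–exclusion, the number of valid placements is Σ_{j=0}^{3} (−1)^j C(3,j)·(5−j)!.
Computing: 120 − 72 + 18 − 2 = 64.

64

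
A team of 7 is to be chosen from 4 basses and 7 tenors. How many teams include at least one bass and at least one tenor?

With no constraint there are C(11,7) = 330 possible selections.
Subtract selections that omit an entire group: no basses → C(7,7) = 1; no tenors → C(4,7) = 0.
Both groups omitted at once is impossible, so 330 − 1 = 329.

329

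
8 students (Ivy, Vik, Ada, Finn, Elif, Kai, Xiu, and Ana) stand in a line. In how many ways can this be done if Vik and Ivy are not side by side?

Of the 8! = 40320 arrangements, those with Vik and Ivy adjacent number 2 × 7! = 10080 (treat the pair as a block with 2 internal orders).
So 40320 − 10080 = 30240 arrangements keep them apart.

30240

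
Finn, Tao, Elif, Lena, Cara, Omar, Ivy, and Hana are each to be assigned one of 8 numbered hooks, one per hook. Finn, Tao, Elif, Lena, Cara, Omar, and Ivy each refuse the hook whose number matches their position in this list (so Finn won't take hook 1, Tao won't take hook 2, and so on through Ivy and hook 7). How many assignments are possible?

Let Aᵢ (for 1 ≤ i ≤ 7) be the placements that put person i in their forbidden hook. Any j of these fix j positions, leaving (8−j)! ways to fill the rest, and there are C(7,j) ways to pick which j.
By inclusion–exclusion, the number of valid placements is Σ_{j=0}^{7} (−1)^j C(7,j)·(8−j)!.
Computing: 40320 − 35280 + 15120 − 4200 + 840 − 126 + 14 − 1 = 16687.

16687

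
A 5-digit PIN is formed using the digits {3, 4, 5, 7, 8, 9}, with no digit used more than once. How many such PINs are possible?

720

With no repetition, fill the 5 digits in order: 6 choices, then 5, down to 2.
That product is 6 × 5 × 4 × 3 × 2 = 720.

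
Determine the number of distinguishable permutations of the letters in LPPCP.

Letter multiplicities in LPPCP: C×1, L×1, P×3.
So there are 5! / (3!) = 20 distinguishable arrangements.

20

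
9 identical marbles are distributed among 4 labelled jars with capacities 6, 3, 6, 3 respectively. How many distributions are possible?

By stars and bars, unrestricted non-negative solutions to x_1+…+x_4 = 9 number C(9+3,3) = 220.
Subtract solutions that violate a single cap (substitute x_i' = x_i − (cap_i+1)): x_1 ≥ 7 gives C(5,3) = 10; x_2 ≥ 4 gives C(8,3) = 56; x_3 ≥ 7 gives C(5,3) = 10; x_4 ≥ 4 gives C(8,3) = 56. Together 132.
Add back pairs where two caps are both exceeded: 0 + 0 + 0 + 0 + 4 + 0 = 4.
By inclusion–exclusion the count is 220 − 132 + 4 = 92.

92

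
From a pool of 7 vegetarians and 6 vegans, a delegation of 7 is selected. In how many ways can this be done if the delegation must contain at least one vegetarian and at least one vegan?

1715

With no constraint there are C(13,7) = 1716 possible selections.
Selections missing a whole group: no vegetarians → C(6,7) = 0; no vegans → C(7,7) = 1.
Both groups omitted at once is impossible, so 1716 − 1 = 1715.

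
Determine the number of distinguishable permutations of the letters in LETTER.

Letter multiplicities in LETTER: E×2, L×1, R×1, T×2.
The number of distinct arrangements is 6!/(2!·2!) = 720/4 = 180.

180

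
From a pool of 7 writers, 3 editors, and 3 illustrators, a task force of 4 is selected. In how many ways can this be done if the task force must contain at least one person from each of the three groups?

315

Total 4-person selections from all 13: C(13,4) = 715.
Subtract selections that omit an entire group: no writers → C(6,4) = 15; no editors → C(10,4) = 210; no illustrators → C(10,4) = 210.
Add back selections omitting two groups (i.e. drawn from a single group): C(7,4) + C(3,4) + C(3,4) = 35.
By inclusion–exclusion: 715 − 435 + 35 = 315.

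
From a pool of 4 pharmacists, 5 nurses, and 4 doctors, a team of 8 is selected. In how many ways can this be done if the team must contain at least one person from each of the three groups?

With no constraint there are C(13,8) = 1287 possible selections.
Subtract selections that omit an entire group: no pharmacists → C(9,8) = 9; no nurses → C(8,8) = 1; no doctors → C(9,8) = 9.
Add back selections omitting two groups (i.e. drawn from a single group): C(4,8) + C(5,8) + C(4,8) = 0.
By inclusion–exclusion: 1287 − 19 + 0 = 1268.

1268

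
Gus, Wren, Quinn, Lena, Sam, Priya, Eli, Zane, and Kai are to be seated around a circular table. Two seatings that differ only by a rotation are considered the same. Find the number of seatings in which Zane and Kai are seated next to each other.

Treat {Zane, Kai} as one unit (2 internal orders) and seat the resulting 8 units around the table: (7)! circular arrangements.
So 2 × (7)! = 2 × 5040 = 10080.

10080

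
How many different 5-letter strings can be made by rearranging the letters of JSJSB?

30

The 5 letters of JSJSB have repeats: J appearing twice and S appearing twice.
The number of distinct arrangements is 5!/(2!·2!) = 120/4 = 30.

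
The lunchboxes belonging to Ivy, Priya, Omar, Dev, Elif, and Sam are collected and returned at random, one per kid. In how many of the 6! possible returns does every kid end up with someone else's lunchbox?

Count assignments avoiding every fixed point. For any j of the 6 kids fixed to their own lunchbox, the other 6−j can be arranged in (6−j)! ways.
By inclusion–exclusion this is Σ_{j=0}^{6} (−1)^j C(6,j)·(6−j)!.
Computing: 720 − 720 + 360 − 120 + 30 − 6 + 1 = 265.

265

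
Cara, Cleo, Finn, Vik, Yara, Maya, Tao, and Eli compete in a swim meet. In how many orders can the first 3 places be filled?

There are 8 choices for 1st place, 7 for 2nd, and 6 for 3rd.
That gives 8 × 7 × 6 = 336.

336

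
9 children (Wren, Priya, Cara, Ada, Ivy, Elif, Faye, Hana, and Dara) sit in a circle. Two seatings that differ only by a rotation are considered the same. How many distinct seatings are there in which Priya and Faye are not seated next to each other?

Without the restriction there are (8)! = 40320 seatings.
Seatings with Priya beside Faye: treat them as a block with 2 internal orders, giving 2 × (7)! = 10080.
Subtracting, 40320 − 10080 = 30240.

30240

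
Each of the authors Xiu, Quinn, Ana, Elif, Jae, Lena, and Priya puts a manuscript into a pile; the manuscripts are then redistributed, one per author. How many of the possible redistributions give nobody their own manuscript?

1854

Count assignments avoiding every fixed point. For any j of the 7 authors fixed to their own manuscript, the other 7−j can be arranged in (7−j)! ways.
By inclusion–exclusion this is Σ_{j=0}^{7} (−1)^j C(7,j)·(7−j)!.
Computing: 5040 − 5040 + 2520 − 840 + 210 − 42 + 7 − 1 = 1854.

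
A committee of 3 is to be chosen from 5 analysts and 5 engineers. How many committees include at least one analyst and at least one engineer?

With no constraint there are C(10,3) = 120 possible selections.
Selections missing a whole group: no analysts → C(5,3) = 10; no engineers → C(5,3) = 10.
Both groups omitted at once is impossible, so 120 − 20 = 100.

100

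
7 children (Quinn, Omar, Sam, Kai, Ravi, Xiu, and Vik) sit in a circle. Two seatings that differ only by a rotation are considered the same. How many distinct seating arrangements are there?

Fix one person's seat to break rotational symmetry; the remaining 6 people can be arranged in (6)! = 720 ways.

720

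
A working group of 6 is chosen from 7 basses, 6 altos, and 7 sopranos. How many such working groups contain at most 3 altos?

37310

Split by how many altos are chosen (0 through 3).
Sum: C(6,0)·C(14,6) + C(6,1)·C(14,5) + C(6,2)·C(14,4) + C(6,3)·C(14,3) = 3003 + 12012 + 15015 + 7280 = 37310.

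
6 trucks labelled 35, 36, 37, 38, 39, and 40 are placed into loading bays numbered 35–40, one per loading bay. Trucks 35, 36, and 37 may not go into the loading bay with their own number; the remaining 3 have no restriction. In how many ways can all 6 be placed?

Let Aᵢ (for i ∈ {35, 36, 37}) be the placements that put truck i in its forbidden loading bay. Any j of these fix j positions, leaving (6−j)! ways to fill the rest, and there are C(3,j) ways to pick which j.
By inclusion–exclusion, the number of valid placements is Σ_{j=0}^{3} (−1)^j C(3,j)·(6−j)!.
Computing: 720 − 360 + 72 − 6 = 426.

426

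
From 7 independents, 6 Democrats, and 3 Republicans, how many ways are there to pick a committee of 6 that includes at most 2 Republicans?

7722

Split by how many Republicans are chosen (0 through 2).
Sum: C(3,0)·C(13,6) + C(3,1)·C(13,5) + C(3,2)·C(13,4) = 1716 + 3861 + 2145 = 7722.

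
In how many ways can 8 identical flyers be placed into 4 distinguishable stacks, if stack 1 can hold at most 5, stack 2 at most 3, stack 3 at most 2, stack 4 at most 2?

Without the upper bounds there are C(11,3) = 165 ways to split 8 among 4 stacks.
Subtract solutions that violate a single cap (substitute x_i' = x_i − (cap_i+1)): x_1 ≥ 6 gives C(5,3) = 10; x_2 ≥ 4 gives C(7,3) = 35; x_3 ≥ 3 gives C(8,3) = 56; x_4 ≥ 3 gives C(8,3) = 56. Together 157.
Add back pairs where two caps are both exceeded: 0 + 0 + 0 + 4 + 4 + 10 = 18.
By inclusion–exclusion the count is 165 − 157 + 18 = 26.

26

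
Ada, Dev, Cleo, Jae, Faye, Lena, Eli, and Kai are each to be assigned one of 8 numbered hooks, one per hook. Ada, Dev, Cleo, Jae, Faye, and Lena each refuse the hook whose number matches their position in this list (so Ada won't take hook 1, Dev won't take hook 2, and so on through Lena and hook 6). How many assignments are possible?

18806

Let Aᵢ (for 1 ≤ i ≤ 6) be the placements that put person i in their forbidden hook. Any j of these fix j positions, leaving (8−j)! ways to fill the rest, and there are C(6,j) ways to pick which j.
By inclusion–exclusion, the number of valid placements is Σ_{j=0}^{6} (−1)^j C(6,j)·(8−j)!.
Computing: 40320 − 30240 + 10800 − 2400 + 360 − 36 + 2 = 18806.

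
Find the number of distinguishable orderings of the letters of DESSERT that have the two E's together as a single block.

Treat the 2 copies of E as a single block. The multiset to arrange is then {EE, D, R, S, S, T}, 6 items in all.
That gives (6)!/(2!) = 360 arrangements.

360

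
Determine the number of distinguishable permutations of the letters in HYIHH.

Letter multiplicities in HYIHH: H×3, I×1, Y×1.
The number of distinct arrangements is 5!/(3!) = 120/6 = 20.

20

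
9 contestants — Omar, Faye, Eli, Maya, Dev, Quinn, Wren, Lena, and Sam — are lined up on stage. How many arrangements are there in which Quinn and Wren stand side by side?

Glue Quinn and Wren into one block (2 internal orders), leaving 8 units to arrange in a row.
So the count is 2·(8)! = 80640.

80640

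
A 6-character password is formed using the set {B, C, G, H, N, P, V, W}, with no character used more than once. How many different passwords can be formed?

Choose and order 6 of the 8 symbols: the first character has 8 options, the next 7, and so on down to 3.
That product is 8 × 7 × 6 × 5 × 4 × 3 = 20160.

20160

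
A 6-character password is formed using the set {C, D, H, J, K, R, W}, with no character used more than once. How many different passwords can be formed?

With no repetition, fill the 6 characters in order: 7 choices, then 6, down to 2.
That product is 7 × 6 × 5 × 4 × 3 × 2 = 5040.

5040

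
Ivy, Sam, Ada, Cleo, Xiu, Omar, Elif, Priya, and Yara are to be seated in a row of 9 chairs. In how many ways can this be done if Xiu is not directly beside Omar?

Of the 9! = 362880 arrangements, those with Xiu and Omar adjacent number 2 × 8! = 80640 (treat the pair as a block with 2 internal orders).
So 362880 − 80640 = 282240 arrangements keep them apart.

282240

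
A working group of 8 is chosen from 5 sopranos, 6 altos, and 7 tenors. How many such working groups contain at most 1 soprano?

9867

Split by how many sopranos are chosen (0 through 1).
Sum: C(5,0)·C(13,8) + C(5,1)·C(13,7) = 1287 + 8580 = 9867.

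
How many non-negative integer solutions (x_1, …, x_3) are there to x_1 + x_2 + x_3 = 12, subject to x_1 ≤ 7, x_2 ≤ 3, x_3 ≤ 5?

By stars and bars, unrestricted non-negative solutions to x_1+…+x_3 = 12 number C(12+2,2) = 91.
Subtract solutions that violate a single cap (substitute x_i' = x_i − (cap_i+1)): x_1 ≥ 8 gives C(6,2) = 15; x_2 ≥ 4 gives C(10,2) = 45; x_3 ≥ 6 gives C(8,2) = 28. Together 88.
Add back pairs where two caps are both exceeded: 1 + 0 + 6 = 7.
By inclusion–exclusion the count is 91 − 88 + 7 = 10.

10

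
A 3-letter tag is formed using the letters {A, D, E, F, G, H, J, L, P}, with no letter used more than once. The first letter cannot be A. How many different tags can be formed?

The first letter has 9−1 = 8 choices (anything except A).
The remaining 2 letters are filled from the other 8 symbols without repetition: 8 × 7 = 56.
Total: 8 × 56 = 448.

448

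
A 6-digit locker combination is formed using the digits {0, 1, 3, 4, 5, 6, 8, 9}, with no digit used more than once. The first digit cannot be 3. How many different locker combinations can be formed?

The first digit has 8−1 = 7 choices (anything except 3).
The remaining 5 digits are filled from the other 7 symbols without repetition: 7 × 6 × 5 × 4 × 3 = 2520.
Total: 7 × 2520 = 17640.

17640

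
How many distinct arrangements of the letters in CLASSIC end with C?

360

With the last slot taken by C, it remains to arrange the other 6 letters (LASSIC).
Those 6 letters have S appearing twice, giving (6)!/(2!) = 360.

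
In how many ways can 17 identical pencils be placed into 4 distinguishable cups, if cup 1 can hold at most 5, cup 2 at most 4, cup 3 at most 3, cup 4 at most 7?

Without the upper bounds there are C(20,3) = 1140 ways to split 17 among 4 cups.
Subtract solutions that violate a single cap (substitute x_i' = x_i − (cap_i+1)): x_1 ≥ 6 gives C(14,3) = 364; x_2 ≥ 5 gives C(15,3) = 455; x_3 ≥ 4 gives C(16,3) = 560; x_4 ≥ 8 gives C(12,3) = 220. Together 1599.
Add back pairs where two caps are both exceeded: 84 + 120 + 20 + 165 + 35 + 56 = 480.
Subtract triples: 10 + 0 + 0 + 1 = 11.
By inclusion–exclusion the count is 1140 − 1599 + 480 − 11 = 10.

10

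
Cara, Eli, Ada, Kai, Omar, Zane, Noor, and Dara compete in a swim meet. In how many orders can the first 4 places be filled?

1680

There are 8 choices for 1st place, 7 for 2nd, and so on down to 5 for position 4.
That gives 8 × 7 × 6 × 5 = 1680.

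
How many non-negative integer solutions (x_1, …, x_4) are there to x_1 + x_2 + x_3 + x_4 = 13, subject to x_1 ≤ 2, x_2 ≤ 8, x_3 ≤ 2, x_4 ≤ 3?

Ignoring the caps, the number of non-negative solutions to x_1+…+x_4 = 13 is C(16,3) = 560.
Subtract solutions that violate a single cap (substitute x_i' = x_i − (cap_i+1)): x_1 ≥ 3 gives C(13,3) = 286; x_2 ≥ 9 gives C(7,3) = 35; x_3 ≥ 3 gives C(13,3) = 286; x_4 ≥ 4 gives C(12,3) = 220. Together 827.
Add back pairs where two caps are both exceeded: 4 + 120 + 84 + 4 + 1 + 84 = 297.
Subtract triples: 0 + 0 + 20 + 0 = 20.
By inclusion–exclusion the count is 560 − 827 + 297 − 20 = 10.

10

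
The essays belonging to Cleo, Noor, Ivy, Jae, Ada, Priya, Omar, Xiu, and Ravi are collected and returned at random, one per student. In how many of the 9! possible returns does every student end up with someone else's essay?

Let Aᵢ be the assignments in which student i gets their own essay. We want the size of the complement of A₁∪…∪A_9.
By inclusion–exclusion this is Σ_{j=0}^{9} (−1)^j C(9,j)·(9−j)!.
Computing: 362880 − 362880 + 181440 − 60480 + 15120 − 3024 + 504 − 72 + 9 − 1 = 133496.

133496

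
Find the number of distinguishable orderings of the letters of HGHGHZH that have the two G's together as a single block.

30

Treat the 2 copies of G as a single block. The multiset to arrange is then {GG, H, H, H, H, Z}, 6 items in all.
That gives (6)!/(4!) = 30 arrangements.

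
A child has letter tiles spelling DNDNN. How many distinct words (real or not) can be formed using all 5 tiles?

10

DNDNN has 5 letters with D appearing twice and N appearing 3 times.
So there are 5! / (3!·2!) = 10 distinguishable arrangements.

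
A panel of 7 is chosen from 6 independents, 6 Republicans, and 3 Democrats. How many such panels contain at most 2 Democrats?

Split by how many Democrats are chosen (0 through 2).
Sum: C(3,0)·C(12,7) + C(3,1)·C(12,6) + C(3,2)·C(12,5) = 792 + 2772 + 2376 = 5940.

5940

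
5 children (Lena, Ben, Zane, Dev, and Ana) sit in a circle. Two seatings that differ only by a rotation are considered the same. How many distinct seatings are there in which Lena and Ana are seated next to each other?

Glue Lena and Ana into a block (2 internal orders). Seating 4 units around a circle gives (3)! arrangements.
So 2 × (3)! = 2 × 6 = 12.

12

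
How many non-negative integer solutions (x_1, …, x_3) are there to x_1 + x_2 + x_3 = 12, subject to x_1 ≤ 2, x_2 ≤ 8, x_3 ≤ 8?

18

Without the upper bounds there are C(14,2) = 91 ways to split 12 among 3 variables.
Subtract solutions that violate a single cap (substitute x_i' = x_i − (cap_i+1)): x_1 ≥ 3 gives C(11,2) = 55; x_2 ≥ 9 gives C(5,2) = 10; x_3 ≥ 9 gives C(5,2) = 10. Together 75.
Add back pairs where two caps are both exceeded: 1 + 1 + 0 = 2.
By inclusion–exclusion the count is 91 − 75 + 2 = 18.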